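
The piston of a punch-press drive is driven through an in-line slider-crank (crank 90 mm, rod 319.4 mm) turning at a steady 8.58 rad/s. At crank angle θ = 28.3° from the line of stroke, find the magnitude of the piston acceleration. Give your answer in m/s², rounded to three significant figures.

6.90

ω = 8.58 rad/s
x(θ) = r cosθ + √(L² − r² sin²θ); with ω constant, a = ω²·d²x/dθ².
d²x/dθ² = −r cosθ − r²(cos2θ)/√u − r⁴ sin²2θ/(4u^{3/2}),  u = L² − r² sin²θ = 0.100196 m².
Substituting r = 0.09 m, L = 0.3194 m, θ = 28.3°: d²x/dθ² = -0.09369 m.
a = ω²·d²x/dθ² = (8.58)²·(-0.09369) = -6.8971 m/s²;  |a| = 6.8971 m/s².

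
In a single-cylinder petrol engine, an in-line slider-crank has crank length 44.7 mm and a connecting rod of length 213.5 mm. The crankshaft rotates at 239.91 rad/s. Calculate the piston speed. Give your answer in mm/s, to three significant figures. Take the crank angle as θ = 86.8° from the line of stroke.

ω = 239.9 rad/s
For an in-line slider-crank, x = r cosθ + √(L² − r² sin²θ), so v = −rω sinθ·[1 + r cosθ/√(L² − r² sin²θ)].
With r = 0.0447 m, L = 0.2135 m, θ = 86.8°: √(L² − r² sin²θ) = 0.20878 m.
v = −0.0447·239.9·0.99844·[1 + 0.0447·0.05582/0.20878] = -10.835 m/s.
|v| = 10.835 m/s = 10835 mm/s.

10800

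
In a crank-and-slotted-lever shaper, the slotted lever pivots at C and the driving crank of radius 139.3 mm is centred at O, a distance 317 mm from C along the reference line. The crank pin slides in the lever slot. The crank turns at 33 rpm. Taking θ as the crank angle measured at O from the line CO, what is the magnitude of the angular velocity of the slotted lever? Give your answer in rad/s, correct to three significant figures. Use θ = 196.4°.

2.26

ω = 3.456 rad/s (from 33 rpm).
Crank pin A relative to C: A = (d + r cosθ, r sinθ); lever angle φ = atan2(r sinθ, d + r cosθ).
Differentiating tanφ: φ̇ = rω(d cosθ + r)/(d² + r² + 2dr cosθ).
d² + r² + 2dr cosθ = |CA|² = 0.0351705 m²;  d cosθ + r = -0.1648 m.
|ω_lever| = |0.1393·3.456·-0.1648| / 0.0351705 = 2.2557 rad/s.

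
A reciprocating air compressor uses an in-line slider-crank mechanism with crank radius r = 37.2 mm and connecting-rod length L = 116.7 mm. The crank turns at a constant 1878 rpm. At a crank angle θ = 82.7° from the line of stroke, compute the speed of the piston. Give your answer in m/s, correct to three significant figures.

ω = 2π·1878/60 = 196.7 rad/s
For an in-line slider-crank, x = r cosθ + √(L² − r² sin²θ), so v = −rω sinθ·[1 + r cosθ/√(L² − r² sin²θ)].
With r = 0.0372 m, L = 0.1167 m, θ = 82.7°: √(L² − r² sin²θ) = 0.11071 m.
v = −0.0372·196.7·0.99189·[1 + 0.0372·0.12706/0.11071] = -7.5664 m/s.
|v| = 7.5664 m/s.

7.57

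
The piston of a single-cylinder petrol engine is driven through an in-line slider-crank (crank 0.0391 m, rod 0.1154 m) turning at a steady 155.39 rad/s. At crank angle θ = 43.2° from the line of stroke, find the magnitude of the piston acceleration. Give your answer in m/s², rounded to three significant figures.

ω = 155.4 rad/s
x(θ) = r cosθ + √(L² − r² sin²θ); with ω constant, a = ω²·d²x/dθ².
d²x/dθ² = −r cosθ − r²(cos2θ)/√u − r⁴ sin²2θ/(4u^{3/2}),  u = L² − r² sin²θ = 0.0126008 m².
Substituting r = 0.0391 m, L = 0.1154 m, θ = 43.2°: d²x/dθ² = -0.029769 m.
a = ω²·d²x/dθ² = (155.4)²·(-0.029769) = -718.81 m/s²;  |a| = 718.81 m/s².

719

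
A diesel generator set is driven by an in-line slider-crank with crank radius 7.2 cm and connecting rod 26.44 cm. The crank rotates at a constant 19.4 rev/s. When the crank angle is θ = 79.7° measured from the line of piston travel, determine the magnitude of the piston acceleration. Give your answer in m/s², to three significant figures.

91.0

ω = 2π·19.4 = 121.9 rad/s
x(θ) = r cosθ + √(L² − r² sin²θ); with ω constant, a = ω²·d²x/dθ².
d²x/dθ² = −r cosθ − r²(cos2θ)/√u − r⁴ sin²2θ/(4u^{3/2}),  u = L² − r² sin²θ = 0.0648891 m².
Substituting r = 0.072 m, L = 0.2644 m, θ = 79.7°: d²x/dθ² = +0.0061254 m.
a = ω²·d²x/dθ² = (121.9)²·(+0.0061254) = +91.012 m/s²;  |a| = 91.012 m/s².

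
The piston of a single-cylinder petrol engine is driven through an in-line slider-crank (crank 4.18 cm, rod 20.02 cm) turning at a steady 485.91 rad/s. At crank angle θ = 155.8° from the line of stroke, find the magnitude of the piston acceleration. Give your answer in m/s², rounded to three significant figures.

ω = 485.9 rad/s
x(θ) = r cosθ + √(L² − r² sin²θ); with ω constant, a = ω²·d²x/dθ².
d²x/dθ² = −r cosθ − r²(cos2θ)/√u − r⁴ sin²2θ/(4u^{3/2}),  u = L² − r² sin²θ = 0.0397864 m².
Substituting r = 0.0418 m, L = 0.2002 m, θ = 155.8°: d²x/dθ² = +0.032257 m.
a = ω²·d²x/dθ² = (485.9)²·(+0.032257) = +7616.2 m/s²;  |a| = 7616.2 m/s².

7620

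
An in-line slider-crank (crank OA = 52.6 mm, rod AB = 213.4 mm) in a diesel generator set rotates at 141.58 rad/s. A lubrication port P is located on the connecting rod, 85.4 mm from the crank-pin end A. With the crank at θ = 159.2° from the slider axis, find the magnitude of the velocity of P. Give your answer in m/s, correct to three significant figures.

4.82

ω = 141.6 rad/s.  Crank-pin speed |V_A| = rω = 7.4471 m/s, perpendicular to OA.
Rod angle: sinφ = −(r/L) sinθ ⇒ φ = -5.021°; ω_rod = −rω cosθ/√(L²−r²sin²θ) = +32.749 rad/s.
V_P = V_A + ω_rod × AP, with AP = 0.0854 m along the rod.
Components: V_Px = −rω sinθ − a·ω_rod·sinφ = -2.3997 m/s;  V_Py = rω cosθ + a·ω_rod·cosφ = -4.1757 m/s.
|V_P| = √(V_Px² + V_Py²) = 4.8162 m/s.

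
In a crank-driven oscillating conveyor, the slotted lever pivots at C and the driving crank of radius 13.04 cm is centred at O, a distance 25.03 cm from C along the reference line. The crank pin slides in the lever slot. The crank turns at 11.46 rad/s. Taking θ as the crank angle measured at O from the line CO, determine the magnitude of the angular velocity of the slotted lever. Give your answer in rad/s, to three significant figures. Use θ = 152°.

6.15

ω = 11.46 rad/s
Crank pin A relative to C: A = (d + r cosθ, r sinθ); lever angle φ = atan2(r sinθ, d + r cosθ).
Differentiating tanφ: φ̇ = rω(d cosθ + r)/(d² + r² + 2dr cosθ).
d² + r² + 2dr cosθ = |CA|² = 0.022017 m²;  d cosθ + r = -0.090602 m.
|ω_lever| = |0.1304·11.46·-0.090602| / 0.022017 = 6.1495 rad/s.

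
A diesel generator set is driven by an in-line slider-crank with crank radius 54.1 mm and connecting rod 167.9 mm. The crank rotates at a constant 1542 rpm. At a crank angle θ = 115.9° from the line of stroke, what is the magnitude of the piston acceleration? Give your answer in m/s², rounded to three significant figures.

902

ω = 2π·1542/60 = 161.5 rad/s
x(θ) = r cosθ + √(L² − r² sin²θ); with ω constant, a = ω²·d²x/dθ².
d²x/dθ² = −r cosθ − r²(cos2θ)/√u − r⁴ sin²2θ/(4u^{3/2}),  u = L² − r² sin²θ = 0.025822 m².
Substituting r = 0.0541 m, L = 0.1679 m, θ = 115.9°: d²x/dθ² = +0.034576 m.
a = ω²·d²x/dθ² = (161.5)²·(+0.034576) = +901.57 m/s²;  |a| = 901.57 m/s².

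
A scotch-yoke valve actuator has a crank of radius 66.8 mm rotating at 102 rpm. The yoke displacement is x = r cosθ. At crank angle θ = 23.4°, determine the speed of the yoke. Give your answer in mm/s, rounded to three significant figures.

ω = 10.68 rad/s (from 102 rpm).
x = r cosθ ⇒ ẋ = −rω sinθ.
|v| = rω|sinθ| = 0.0668·10.68·|sin 23.4°| = 0.28337 m/s = 283.37 mm/s.

283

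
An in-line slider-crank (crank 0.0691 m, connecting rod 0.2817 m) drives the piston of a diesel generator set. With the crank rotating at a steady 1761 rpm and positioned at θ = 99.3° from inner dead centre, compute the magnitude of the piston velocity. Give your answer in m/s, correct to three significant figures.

ω = 2π·1761/60 = 184.4 rad/s
For an in-line slider-crank, x = r cosθ + √(L² − r² sin²θ), so v = −rω sinθ·[1 + r cosθ/√(L² − r² sin²θ)].
With r = 0.0691 m, L = 0.2817 m, θ = 99.3°: √(L² − r² sin²θ) = 0.27332 m.
v = −0.0691·184.4·0.98686·[1 + 0.0691·-0.16160/0.27332] = -12.062 m/s.
|v| = 12.062 m/s.

12.1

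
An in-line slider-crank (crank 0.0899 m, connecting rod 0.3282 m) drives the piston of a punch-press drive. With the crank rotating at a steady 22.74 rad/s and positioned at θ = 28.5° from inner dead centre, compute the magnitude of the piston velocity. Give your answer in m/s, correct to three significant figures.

ω = 22.74 rad/s
For an in-line slider-crank, x = r cosθ + √(L² − r² sin²θ), so v = −rω sinθ·[1 + r cosθ/√(L² − r² sin²θ)].
With r = 0.0899 m, L = 0.3282 m, θ = 28.5°: √(L² − r² sin²θ) = 0.32538 m.
v = −0.0899·22.74·0.47716·[1 + 0.0899·0.87882/0.32538] = -1.2123 m/s.
|v| = 1.2123 m/s.

1.21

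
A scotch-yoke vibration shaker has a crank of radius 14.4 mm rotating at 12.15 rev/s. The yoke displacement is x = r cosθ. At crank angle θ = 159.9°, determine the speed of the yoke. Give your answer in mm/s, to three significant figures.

378

ω = 76.34 rad/s (from 12.15 rev/s).
x = r cosθ ⇒ ẋ = −rω sinθ.
|v| = rω|sinθ| = 0.0144·76.34·|sin 159.9°| = 0.37779 m/s = 377.79 mm/s.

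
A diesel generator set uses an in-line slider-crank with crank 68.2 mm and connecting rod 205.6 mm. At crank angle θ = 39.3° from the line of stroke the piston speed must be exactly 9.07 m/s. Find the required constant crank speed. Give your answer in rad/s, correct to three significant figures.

For an in-line slider-crank, |v_piston| = rω|sinθ|·[1 + r cosθ/√(L² − r² sin²θ)].
With r = 0.0682 m, L = 0.2056 m, θ = 39.3°: the bracketed kinematic factor |dx/dθ| = 0.054538 m.
ω = v/|dx/dθ| = 9.07/0.054538 = 166.31 rad/s.

166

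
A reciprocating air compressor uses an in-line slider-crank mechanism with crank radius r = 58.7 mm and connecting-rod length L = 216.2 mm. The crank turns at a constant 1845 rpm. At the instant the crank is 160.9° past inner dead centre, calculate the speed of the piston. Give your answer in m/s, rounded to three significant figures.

2.76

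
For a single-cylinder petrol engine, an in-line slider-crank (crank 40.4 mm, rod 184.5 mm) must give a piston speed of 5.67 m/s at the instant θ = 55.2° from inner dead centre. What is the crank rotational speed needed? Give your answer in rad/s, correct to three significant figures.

152

For an in-line slider-crank, |v_piston| = rω|sinθ|·[1 + r cosθ/√(L² − r² sin²θ)].
With r = 0.0404 m, L = 0.1845 m, θ = 55.2°: the bracketed kinematic factor |dx/dθ| = 0.037389 m.
ω = v/|dx/dθ| = 5.67/0.037389 = 151.65 rad/s.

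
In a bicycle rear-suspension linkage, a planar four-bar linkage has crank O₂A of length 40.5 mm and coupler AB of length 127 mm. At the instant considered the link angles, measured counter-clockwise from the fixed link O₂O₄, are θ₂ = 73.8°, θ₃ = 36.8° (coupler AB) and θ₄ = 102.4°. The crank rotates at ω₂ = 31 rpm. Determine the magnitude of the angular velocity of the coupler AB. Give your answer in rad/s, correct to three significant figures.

ω₂ = 3.246 rad/s (from 31 rpm).
Differentiating the loop-closure r₂e^{iθ₂}+r₃e^{iθ₃}=r₁+r₄e^{iθ₄} gives r₂ω₂e^{iθ₂}+r₃ω₃e^{iθ₃}=r₄ω₄e^{iθ₄}.
Eliminating the other unknown: ω₃ = r₂ω₂ sin(θ₄−θ₂) / [r₃ sin(θ₃−θ₄)].
Numerator sine = +0.47869; denominator sine = -0.91068.
Result = 0.0405·3.246·(+0.47869) / (0.127·(-0.91068)) = -0.54416 rad/s; magnitude 0.54416 rad/s.

0.544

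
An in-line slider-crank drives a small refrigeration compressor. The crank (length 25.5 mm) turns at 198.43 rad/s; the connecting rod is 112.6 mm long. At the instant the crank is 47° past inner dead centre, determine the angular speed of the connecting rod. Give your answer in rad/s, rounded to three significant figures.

31.1

ω = 198.4 rad/s
The rod makes angle φ with the slider axis where L sinφ = r sinθ; differentiating, L cosφ·φ̇ = r ω cosθ.
L cosφ = √(L² − r² sin²θ) = 0.11104 m.
|ω_rod| = r ω |cosθ| / √(L² − r² sin²θ) = 0.0255·198.4·0.68200/0.11104 = 31.077 rad/s.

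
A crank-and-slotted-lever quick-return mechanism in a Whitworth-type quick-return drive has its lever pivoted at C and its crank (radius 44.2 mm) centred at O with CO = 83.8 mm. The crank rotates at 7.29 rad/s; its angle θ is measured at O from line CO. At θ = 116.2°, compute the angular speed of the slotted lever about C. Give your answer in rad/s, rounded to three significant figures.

0.407

ω = 7.29 rad/s
Crank pin A relative to C: A = (d + r cosθ, r sinθ); lever angle φ = atan2(r sinθ, d + r cosθ).
Differentiating tanφ: φ̇ = rω(d cosθ + r)/(d² + r² + 2dr cosθ).
d² + r² + 2dr cosθ = |CA|² = 0.00570544 m²;  d cosθ + r = +0.0072018 m.
|ω_lever| = |0.0442·7.29·+0.0072018| / 0.00570544 = 0.40673 rad/s.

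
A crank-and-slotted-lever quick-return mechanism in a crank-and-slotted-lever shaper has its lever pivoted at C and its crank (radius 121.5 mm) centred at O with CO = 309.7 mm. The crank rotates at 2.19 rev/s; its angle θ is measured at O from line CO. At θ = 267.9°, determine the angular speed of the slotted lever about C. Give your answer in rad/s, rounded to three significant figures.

ω = 13.76 rad/s (from 2.19 rev/s).
Crank pin A relative to C: A = (d + r cosθ, r sinθ); lever angle φ = atan2(r sinθ, d + r cosθ).
Differentiating tanφ: φ̇ = rω(d cosθ + r)/(d² + r² + 2dr cosθ).
d² + r² + 2dr cosθ = |CA|² = 0.107919 m²;  d cosθ + r = +0.11015 m.
|ω_lever| = |0.1215·13.76·+0.11015| / 0.107919 = 1.7065 rad/s.

1.71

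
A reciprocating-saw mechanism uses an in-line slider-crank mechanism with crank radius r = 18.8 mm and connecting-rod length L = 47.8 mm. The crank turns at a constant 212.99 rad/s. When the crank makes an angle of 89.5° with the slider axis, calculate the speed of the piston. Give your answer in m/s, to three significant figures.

4.02

ω = 213 rad/s
For an in-line slider-crank, x = r cosθ + √(L² − r² sin²θ), so v = −rω sinθ·[1 + r cosθ/√(L² − r² sin²θ)].
With r = 0.0188 m, L = 0.0478 m, θ = 89.5°: √(L² − r² sin²θ) = 0.043948 m.
v = −0.0188·213·0.99996·[1 + 0.0188·0.00873/0.043948] = -4.019 m/s.
|v| = 4.019 m/s.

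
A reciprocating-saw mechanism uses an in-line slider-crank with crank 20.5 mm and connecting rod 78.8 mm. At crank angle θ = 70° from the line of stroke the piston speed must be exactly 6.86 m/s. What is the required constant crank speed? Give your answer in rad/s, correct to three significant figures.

For an in-line slider-crank, |v_piston| = rω|sinθ|·[1 + r cosθ/√(L² − r² sin²θ)].
With r = 0.0205 m, L = 0.0788 m, θ = 70°: the bracketed kinematic factor |dx/dθ| = 0.021031 m.
ω = v/|dx/dθ| = 6.86/0.021031 = 326.18 rad/s.

326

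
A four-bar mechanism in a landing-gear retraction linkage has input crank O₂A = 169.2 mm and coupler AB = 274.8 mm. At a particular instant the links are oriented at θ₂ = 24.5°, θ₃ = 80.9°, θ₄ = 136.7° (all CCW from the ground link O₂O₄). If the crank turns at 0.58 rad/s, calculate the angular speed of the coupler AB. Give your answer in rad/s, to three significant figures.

0.400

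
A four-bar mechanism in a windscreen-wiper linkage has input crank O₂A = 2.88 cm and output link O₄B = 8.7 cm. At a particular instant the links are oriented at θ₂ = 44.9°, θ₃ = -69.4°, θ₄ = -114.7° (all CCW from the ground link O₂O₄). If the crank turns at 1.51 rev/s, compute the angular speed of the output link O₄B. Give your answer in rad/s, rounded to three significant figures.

4.03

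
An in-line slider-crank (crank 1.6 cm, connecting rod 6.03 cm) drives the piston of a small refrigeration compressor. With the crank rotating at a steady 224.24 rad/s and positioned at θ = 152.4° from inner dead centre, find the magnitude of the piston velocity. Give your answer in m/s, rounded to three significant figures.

ω = 224.2 rad/s
For an in-line slider-crank, x = r cosθ + √(L² − r² sin²θ), so v = −rω sinθ·[1 + r cosθ/√(L² − r² sin²θ)].
With r = 0.016 m, L = 0.0603 m, θ = 152.4°: √(L² − r² sin²θ) = 0.059843 m.
v = −0.016·224.2·0.46330·[1 + 0.016·-0.88620/0.059843] = -1.2684 m/s.
|v| = 1.2684 m/s.

1.27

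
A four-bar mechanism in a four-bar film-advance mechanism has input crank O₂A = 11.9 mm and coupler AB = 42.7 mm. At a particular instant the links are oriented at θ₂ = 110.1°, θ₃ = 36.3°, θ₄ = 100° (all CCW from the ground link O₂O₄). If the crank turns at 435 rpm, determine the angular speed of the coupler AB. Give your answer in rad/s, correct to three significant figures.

2.48

ω₂ = 45.55 rad/s (from 435 rpm).
Differentiating the loop-closure r₂e^{iθ₂}+r₃e^{iθ₃}=r₁+r₄e^{iθ₄} gives r₂ω₂e^{iθ₂}+r₃ω₃e^{iθ₃}=r₄ω₄e^{iθ₄}.
Eliminating the other unknown: ω₃ = r₂ω₂ sin(θ₄−θ₂) / [r₃ sin(θ₃−θ₄)].
Numerator sine = -0.17537; denominator sine = -0.89649.
Result = 0.0119·45.55·(-0.17537) / (0.0427·(-0.89649)) = +2.4834 rad/s; magnitude 2.4834 rad/s.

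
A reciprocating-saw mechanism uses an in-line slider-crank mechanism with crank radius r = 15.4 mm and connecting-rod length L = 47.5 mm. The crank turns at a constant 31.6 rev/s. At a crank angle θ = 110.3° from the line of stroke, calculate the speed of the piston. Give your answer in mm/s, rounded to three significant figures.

ω = 2π·31.6 = 198.5 rad/s
For an in-line slider-crank, x = r cosθ + √(L² − r² sin²θ), so v = −rω sinθ·[1 + r cosθ/√(L² − r² sin²θ)].
With r = 0.0154 m, L = 0.0475 m, θ = 110.3°: √(L² − r² sin²θ) = 0.045251 m.
v = −0.0154·198.5·0.93789·[1 + 0.0154·-0.34694/0.045251] = -2.5291 m/s.
|v| = 2.5291 m/s = 2529.1 mm/s.

2530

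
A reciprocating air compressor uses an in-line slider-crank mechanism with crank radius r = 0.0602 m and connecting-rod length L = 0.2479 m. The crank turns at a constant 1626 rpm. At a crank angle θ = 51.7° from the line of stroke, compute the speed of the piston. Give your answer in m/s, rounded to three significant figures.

ω = 2π·1626/60 = 170.3 rad/s
For an in-line slider-crank, x = r cosθ + √(L² − r² sin²θ), so v = −rω sinθ·[1 + r cosθ/√(L² − r² sin²θ)].
With r = 0.0602 m, L = 0.2479 m, θ = 51.7°: √(L² − r² sin²θ) = 0.24336 m.
v = −0.0602·170.3·0.78478·[1 + 0.0602·0.61978/0.24336] = -9.2777 m/s.
|v| = 9.2777 m/s.

9.28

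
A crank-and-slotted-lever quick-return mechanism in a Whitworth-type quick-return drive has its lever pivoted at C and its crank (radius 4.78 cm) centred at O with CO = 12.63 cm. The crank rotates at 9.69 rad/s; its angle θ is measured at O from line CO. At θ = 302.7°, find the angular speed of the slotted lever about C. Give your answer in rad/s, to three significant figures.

2.17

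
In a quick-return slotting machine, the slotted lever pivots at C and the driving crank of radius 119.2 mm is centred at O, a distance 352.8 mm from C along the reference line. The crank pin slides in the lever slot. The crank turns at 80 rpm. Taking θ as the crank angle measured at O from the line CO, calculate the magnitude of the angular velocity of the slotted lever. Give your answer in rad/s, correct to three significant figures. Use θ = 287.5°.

ω = 8.378 rad/s (from 80 rpm).
Crank pin A relative to C: A = (d + r cosθ, r sinθ); lever angle φ = atan2(r sinθ, d + r cosθ).
Differentiating tanφ: φ̇ = rω(d cosθ + r)/(d² + r² + 2dr cosθ).
d² + r² + 2dr cosθ = |CA|² = 0.163968 m²;  d cosθ + r = +0.22529 m.
|ω_lever| = |0.1192·8.378·+0.22529| / 0.163968 = 1.3721 rad/s.

1.37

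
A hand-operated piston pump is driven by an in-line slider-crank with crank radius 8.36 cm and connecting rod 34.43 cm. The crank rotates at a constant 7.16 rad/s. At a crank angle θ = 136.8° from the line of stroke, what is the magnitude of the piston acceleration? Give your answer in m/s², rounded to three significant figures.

ω = 7.16 rad/s
x(θ) = r cosθ + √(L² − r² sin²θ); with ω constant, a = ω²·d²x/dθ².
d²x/dθ² = −r cosθ − r²(cos2θ)/√u − r⁴ sin²2θ/(4u^{3/2}),  u = L² − r² sin²θ = 0.115267 m².
Substituting r = 0.0836 m, L = 0.3443 m, θ = 136.8°: d²x/dθ² = +0.059338 m.
a = ω²·d²x/dθ² = (7.16)²·(+0.059338) = +3.042 m/s²;  |a| = 3.042 m/s².

3.04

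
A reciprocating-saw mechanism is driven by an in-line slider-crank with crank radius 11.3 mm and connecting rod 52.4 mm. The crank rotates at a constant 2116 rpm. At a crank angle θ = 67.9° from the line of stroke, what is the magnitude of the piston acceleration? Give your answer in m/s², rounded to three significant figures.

ω = 2π·2116/60 = 221.6 rad/s
x(θ) = r cosθ + √(L² − r² sin²θ); with ω constant, a = ω²·d²x/dθ².
d²x/dθ² = −r cosθ − r²(cos2θ)/√u − r⁴ sin²2θ/(4u^{3/2}),  u = L² − r² sin²θ = 0.00263614 m².
Substituting r = 0.0113 m, L = 0.0524 m, θ = 67.9°: d²x/dθ² = -0.002483 m.
a = ω²·d²x/dθ² = (221.6)²·(-0.002483) = -121.92 m/s²;  |a| = 121.92 m/s².

122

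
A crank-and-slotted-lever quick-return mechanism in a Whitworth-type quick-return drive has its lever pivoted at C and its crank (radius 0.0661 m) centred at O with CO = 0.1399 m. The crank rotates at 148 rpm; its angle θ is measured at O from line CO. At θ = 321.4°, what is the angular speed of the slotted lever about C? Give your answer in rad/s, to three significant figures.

ω = 15.5 rad/s (from 148 rpm).
Crank pin A relative to C: A = (d + r cosθ, r sinθ); lever angle φ = atan2(r sinθ, d + r cosθ).
Differentiating tanφ: φ̇ = rω(d cosθ + r)/(d² + r² + 2dr cosθ).
d² + r² + 2dr cosθ = |CA|² = 0.0383953 m²;  d cosθ + r = +0.17543 m.
|ω_lever| = |0.0661·15.5·+0.17543| / 0.0383953 = 4.6809 rad/s.

4.68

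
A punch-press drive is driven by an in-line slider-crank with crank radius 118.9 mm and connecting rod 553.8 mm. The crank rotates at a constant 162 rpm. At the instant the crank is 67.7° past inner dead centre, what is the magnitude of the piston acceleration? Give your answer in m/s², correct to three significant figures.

ω = 2π·162/60 = 16.96 rad/s
x(θ) = r cosθ + √(L² − r² sin²θ); with ω constant, a = ω²·d²x/dθ².
d²x/dθ² = −r cosθ − r²(cos2θ)/√u − r⁴ sin²2θ/(4u^{3/2}),  u = L² − r² sin²θ = 0.294593 m².
Substituting r = 0.1189 m, L = 0.5538 m, θ = 67.7°: d²x/dθ² = -0.026725 m.
a = ω²·d²x/dθ² = (16.96)²·(-0.026725) = -7.6915 m/s²;  |a| = 7.6915 m/s².

7.69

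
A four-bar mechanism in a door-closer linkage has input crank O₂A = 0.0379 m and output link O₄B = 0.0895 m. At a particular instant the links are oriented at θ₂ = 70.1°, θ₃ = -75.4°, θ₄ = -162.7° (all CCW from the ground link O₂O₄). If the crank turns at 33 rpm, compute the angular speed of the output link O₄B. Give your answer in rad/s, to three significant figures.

ω₂ = 3.456 rad/s (from 33 rpm).
Differentiating the loop-closure r₂e^{iθ₂}+r₃e^{iθ₃}=r₁+r₄e^{iθ₄} gives r₂ω₂e^{iθ₂}+r₃ω₃e^{iθ₃}=r₄ω₄e^{iθ₄}.
Eliminating the other unknown: ω₄ = r₂ω₂ sin(θ₂−θ₃) / [r₄ sin(θ₄−θ₃)].
Numerator sine = +0.56641; denominator sine = -0.99889.
Result = 0.0379·3.456·(+0.56641) / (0.0895·(-0.99889)) = -0.82979 rad/s; magnitude 0.82979 rad/s.

0.830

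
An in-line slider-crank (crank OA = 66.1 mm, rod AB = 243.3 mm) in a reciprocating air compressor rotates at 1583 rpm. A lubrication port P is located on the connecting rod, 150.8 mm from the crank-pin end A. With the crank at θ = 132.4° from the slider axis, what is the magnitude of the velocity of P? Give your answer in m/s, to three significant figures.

ω = 165.8 rad/s.  Crank-pin speed |V_A| = rω = 10.957 m/s, perpendicular to OA.
Rod angle: sinφ = −(r/L) sinθ ⇒ φ = -11.573°; ω_rod = −rω cosθ/√(L²−r²sin²θ) = +30.999 rad/s.
V_P = V_A + ω_rod × AP, with AP = 0.1508 m along the rod.
Components: V_Px = −rω sinθ − a·ω_rod·sinφ = -7.1538 m/s;  V_Py = rω cosθ + a·ω_rod·cosφ = -2.8091 m/s.
|V_P| = √(V_Px² + V_Py²) = 7.6855 m/s.

7.69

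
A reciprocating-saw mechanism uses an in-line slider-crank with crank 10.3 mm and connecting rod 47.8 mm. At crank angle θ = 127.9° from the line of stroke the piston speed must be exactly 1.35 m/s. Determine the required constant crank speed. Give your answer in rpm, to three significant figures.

1830

For an in-line slider-crank, |v_piston| = rω|sinθ|·[1 + r cosθ/√(L² − r² sin²θ)].
With r = 0.0103 m, L = 0.0478 m, θ = 127.9°: the bracketed kinematic factor |dx/dθ| = 0.0070358 m.
ω = v/|dx/dθ| = 1.35/0.0070358 = 191.87 rad/s.
N = 60ω/(2π) = 1832.3 rpm.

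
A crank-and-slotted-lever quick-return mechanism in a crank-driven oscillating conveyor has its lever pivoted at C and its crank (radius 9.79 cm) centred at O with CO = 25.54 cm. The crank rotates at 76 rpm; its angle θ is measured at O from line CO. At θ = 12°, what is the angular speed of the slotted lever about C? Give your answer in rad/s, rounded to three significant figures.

ω = 7.959 rad/s (from 76 rpm).
Crank pin A relative to C: A = (d + r cosθ, r sinθ); lever angle φ = atan2(r sinθ, d + r cosθ).
Differentiating tanφ: φ̇ = rω(d cosθ + r)/(d² + r² + 2dr cosθ).
d² + r² + 2dr cosθ = |CA|² = 0.123728 m²;  d cosθ + r = +0.34772 m.
|ω_lever| = |0.0979·7.959·+0.34772| / 0.123728 = 2.1897 rad/s.

2.19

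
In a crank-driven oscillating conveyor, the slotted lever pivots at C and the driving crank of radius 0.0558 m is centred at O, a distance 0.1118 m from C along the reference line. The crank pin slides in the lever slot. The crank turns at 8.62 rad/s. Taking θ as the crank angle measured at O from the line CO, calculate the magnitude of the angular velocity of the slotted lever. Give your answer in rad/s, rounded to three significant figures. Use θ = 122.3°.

ω = 8.62 rad/s
Crank pin A relative to C: A = (d + r cosθ, r sinθ); lever angle φ = atan2(r sinθ, d + r cosθ).
Differentiating tanφ: φ̇ = rω(d cosθ + r)/(d² + r² + 2dr cosθ).
d² + r² + 2dr cosθ = |CA|² = 0.00894583 m²;  d cosθ + r = -0.0039406 m.
|ω_lever| = |0.0558·8.62·-0.0039406| / 0.00894583 = 0.21188 rad/s.

0.212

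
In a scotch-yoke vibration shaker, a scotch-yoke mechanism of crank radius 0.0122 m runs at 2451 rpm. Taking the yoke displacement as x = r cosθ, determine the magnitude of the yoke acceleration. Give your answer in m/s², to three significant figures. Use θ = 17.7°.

766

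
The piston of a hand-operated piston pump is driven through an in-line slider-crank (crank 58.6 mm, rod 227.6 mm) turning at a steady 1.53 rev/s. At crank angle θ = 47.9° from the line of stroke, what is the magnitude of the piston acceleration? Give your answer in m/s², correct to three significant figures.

3.51

ω = 2π·1.53 = 9.613 rad/s
x(θ) = r cosθ + √(L² − r² sin²θ); with ω constant, a = ω²·d²x/dθ².
d²x/dθ² = −r cosθ − r²(cos2θ)/√u − r⁴ sin²2θ/(4u^{3/2}),  u = L² − r² sin²θ = 0.0499113 m².
Substituting r = 0.0586 m, L = 0.2276 m, θ = 47.9°: d²x/dθ² = -0.037995 m.
a = ω²·d²x/dθ² = (9.613)²·(-0.037995) = -3.5113 m/s²;  |a| = 3.5113 m/s².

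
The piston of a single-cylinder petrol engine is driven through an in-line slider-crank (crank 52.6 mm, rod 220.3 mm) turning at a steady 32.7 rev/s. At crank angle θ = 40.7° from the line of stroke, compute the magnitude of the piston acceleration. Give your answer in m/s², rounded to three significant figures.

1770

ω = 2π·32.7 = 205.5 rad/s
x(θ) = r cosθ + √(L² − r² sin²θ); with ω constant, a = ω²·d²x/dθ².
d²x/dθ² = −r cosθ − r²(cos2θ)/√u − r⁴ sin²2θ/(4u^{3/2}),  u = L² − r² sin²θ = 0.0473556 m².
Substituting r = 0.0526 m, L = 0.2203 m, θ = 40.7°: d²x/dθ² = -0.041961 m.
a = ω²·d²x/dθ² = (205.5)²·(-0.041961) = -1771.3 m/s²;  |a| = 1771.3 m/s².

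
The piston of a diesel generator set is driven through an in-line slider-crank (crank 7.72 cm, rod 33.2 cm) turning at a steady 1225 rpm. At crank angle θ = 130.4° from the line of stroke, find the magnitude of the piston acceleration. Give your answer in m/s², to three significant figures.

ω = 2π·1225/60 = 128.3 rad/s
x(θ) = r cosθ + √(L² − r² sin²θ); with ω constant, a = ω²·d²x/dθ².
d²x/dθ² = −r cosθ − r²(cos2θ)/√u − r⁴ sin²2θ/(4u^{3/2}),  u = L² − r² sin²θ = 0.106768 m².
Substituting r = 0.0772 m, L = 0.332 m, θ = 130.4°: d²x/dθ² = +0.052703 m.
a = ω²·d²x/dθ² = (128.3)²·(+0.052703) = +867.29 m/s²;  |a| = 867.29 m/s².

867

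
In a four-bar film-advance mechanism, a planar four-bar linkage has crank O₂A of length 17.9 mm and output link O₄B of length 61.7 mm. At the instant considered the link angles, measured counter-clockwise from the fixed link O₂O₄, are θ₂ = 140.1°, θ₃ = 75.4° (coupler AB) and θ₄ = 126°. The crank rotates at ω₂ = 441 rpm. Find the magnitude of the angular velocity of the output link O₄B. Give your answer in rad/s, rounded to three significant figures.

ω₂ = 46.18 rad/s (from 441 rpm).
Differentiating the loop-closure r₂e^{iθ₂}+r₃e^{iθ₃}=r₁+r₄e^{iθ₄} gives r₂ω₂e^{iθ₂}+r₃ω₃e^{iθ₃}=r₄ω₄e^{iθ₄}.
Eliminating the other unknown: ω₄ = r₂ω₂ sin(θ₂−θ₃) / [r₄ sin(θ₄−θ₃)].
Numerator sine = +0.90408; denominator sine = +0.77273.
Result = 0.0179·46.18·(+0.90408) / (0.0617·(+0.77273)) = +15.675 rad/s; magnitude 15.675 rad/s.

15.7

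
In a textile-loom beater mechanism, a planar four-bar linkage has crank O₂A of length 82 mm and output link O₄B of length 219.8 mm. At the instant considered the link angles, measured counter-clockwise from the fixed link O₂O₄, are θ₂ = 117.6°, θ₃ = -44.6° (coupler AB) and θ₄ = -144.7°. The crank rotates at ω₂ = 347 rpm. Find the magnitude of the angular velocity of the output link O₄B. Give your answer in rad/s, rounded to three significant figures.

4.21

ω₂ = 36.34 rad/s (from 347 rpm).
Differentiating the loop-closure r₂e^{iθ₂}+r₃e^{iθ₃}=r₁+r₄e^{iθ₄} gives r₂ω₂e^{iθ₂}+r₃ω₃e^{iθ₃}=r₄ω₄e^{iθ₄}.
Eliminating the other unknown: ω₄ = r₂ω₂ sin(θ₂−θ₃) / [r₄ sin(θ₄−θ₃)].
Numerator sine = +0.30570; denominator sine = -0.98450.
Result = 0.082·36.34·(+0.30570) / (0.2198·(-0.98450)) = -4.2094 rad/s; magnitude 4.2094 rad/s.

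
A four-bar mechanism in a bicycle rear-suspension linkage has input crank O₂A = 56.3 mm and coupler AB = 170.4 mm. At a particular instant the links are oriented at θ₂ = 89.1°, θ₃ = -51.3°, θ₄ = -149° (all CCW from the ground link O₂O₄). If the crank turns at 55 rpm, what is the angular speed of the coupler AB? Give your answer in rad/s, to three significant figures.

ω₂ = 5.76 rad/s (from 55 rpm).
Differentiating the loop-closure r₂e^{iθ₂}+r₃e^{iθ₃}=r₁+r₄e^{iθ₄} gives r₂ω₂e^{iθ₂}+r₃ω₃e^{iθ₃}=r₄ω₄e^{iθ₄}.
Eliminating the other unknown: ω₃ = r₂ω₂ sin(θ₄−θ₂) / [r₃ sin(θ₃−θ₄)].
Numerator sine = +0.84897; denominator sine = +0.99098.
Result = 0.0563·5.76·(+0.84897) / (0.1704·(+0.99098)) = +1.6303 rad/s; magnitude 1.6303 rad/s.

1.63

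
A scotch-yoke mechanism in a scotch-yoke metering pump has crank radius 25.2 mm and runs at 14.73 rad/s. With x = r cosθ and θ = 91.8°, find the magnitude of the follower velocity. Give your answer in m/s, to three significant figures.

ω = 14.73 rad/s
x = r cosθ ⇒ ẋ = −rω sinθ.
|v| = rω|sinθ| = 0.0252·14.73·|sin 91.8°| = 0.37101 m/s.

0.371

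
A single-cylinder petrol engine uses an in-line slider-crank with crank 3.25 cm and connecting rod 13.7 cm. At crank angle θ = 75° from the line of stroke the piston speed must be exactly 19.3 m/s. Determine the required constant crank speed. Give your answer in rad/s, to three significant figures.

578

For an in-line slider-crank, |v_piston| = rω|sinθ|·[1 + r cosθ/√(L² − r² sin²θ)].
With r = 0.0325 m, L = 0.137 m, θ = 75°: the bracketed kinematic factor |dx/dθ| = 0.033373 m.
ω = v/|dx/dθ| = 19.3/0.033373 = 578.32 rad/s.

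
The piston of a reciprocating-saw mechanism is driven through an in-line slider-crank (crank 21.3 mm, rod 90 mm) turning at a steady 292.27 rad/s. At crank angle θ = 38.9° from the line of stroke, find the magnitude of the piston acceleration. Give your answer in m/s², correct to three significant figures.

1510

ω = 292.3 rad/s
x(θ) = r cosθ + √(L² − r² sin²θ); with ω constant, a = ω²·d²x/dθ².
d²x/dθ² = −r cosθ − r²(cos2θ)/√u − r⁴ sin²2θ/(4u^{3/2}),  u = L² − r² sin²θ = 0.00792109 m².
Substituting r = 0.0213 m, L = 0.09 m, θ = 38.9°: d²x/dθ² = -0.017724 m.
a = ω²·d²x/dθ² = (292.3)²·(-0.017724) = -1514 m/s²;  |a| = 1514 m/s².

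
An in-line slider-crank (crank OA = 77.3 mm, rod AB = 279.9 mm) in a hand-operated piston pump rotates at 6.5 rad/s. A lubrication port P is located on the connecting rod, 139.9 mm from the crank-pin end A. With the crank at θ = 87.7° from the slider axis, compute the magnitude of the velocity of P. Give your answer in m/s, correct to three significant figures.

0.505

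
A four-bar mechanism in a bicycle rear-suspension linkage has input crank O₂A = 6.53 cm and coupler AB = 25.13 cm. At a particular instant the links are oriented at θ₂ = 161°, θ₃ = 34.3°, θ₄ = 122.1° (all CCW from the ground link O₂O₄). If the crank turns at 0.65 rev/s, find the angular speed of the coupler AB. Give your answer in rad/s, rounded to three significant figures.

0.667

ω₂ = 4.084 rad/s (from 0.65 rev/s).
Differentiating the loop-closure r₂e^{iθ₂}+r₃e^{iθ₃}=r₁+r₄e^{iθ₄} gives r₂ω₂e^{iθ₂}+r₃ω₃e^{iθ₃}=r₄ω₄e^{iθ₄}.
Eliminating the other unknown: ω₃ = r₂ω₂ sin(θ₄−θ₂) / [r₃ sin(θ₃−θ₄)].
Numerator sine = -0.62796; denominator sine = -0.99926.
Result = 0.0653·4.084·(-0.62796) / (0.2513·(-0.99926)) = +0.66691 rad/s; magnitude 0.66691 rad/s.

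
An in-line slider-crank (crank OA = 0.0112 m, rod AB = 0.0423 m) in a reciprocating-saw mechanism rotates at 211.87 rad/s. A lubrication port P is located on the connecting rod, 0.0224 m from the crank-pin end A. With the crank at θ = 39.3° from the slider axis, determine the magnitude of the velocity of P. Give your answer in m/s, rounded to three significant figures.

1.88

ω = 211.9 rad/s.  Crank-pin speed |V_A| = rω = 2.3729 m/s, perpendicular to OA.
Rod angle: sinφ = −(r/L) sinθ ⇒ φ = -9.654°; ω_rod = −rω cosθ/√(L²−r²sin²θ) = -44.035 rad/s.
V_P = V_A + ω_rod × AP, with AP = 0.0224 m along the rod.
Components: V_Px = −rω sinθ − a·ω_rod·sinφ = -1.6684 m/s;  V_Py = rω cosθ + a·ω_rod·cosφ = +0.86388 m/s.
|V_P| = √(V_Px² + V_Py²) = 1.8788 m/s.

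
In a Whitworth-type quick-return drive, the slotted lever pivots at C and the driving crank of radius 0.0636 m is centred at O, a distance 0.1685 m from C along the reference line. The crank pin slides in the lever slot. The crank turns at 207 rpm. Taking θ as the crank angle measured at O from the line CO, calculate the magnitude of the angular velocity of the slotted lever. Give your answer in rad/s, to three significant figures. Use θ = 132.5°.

ω = 21.68 rad/s (from 207 rpm).
Crank pin A relative to C: A = (d + r cosθ, r sinθ); lever angle φ = atan2(r sinθ, d + r cosθ).
Differentiating tanφ: φ̇ = rω(d cosθ + r)/(d² + r² + 2dr cosθ).
d² + r² + 2dr cosθ = |CA|² = 0.0179571 m²;  d cosθ + r = -0.050237 m.
|ω_lever| = |0.0636·21.68·-0.050237| / 0.0179571 = 3.8569 rad/s.

3.86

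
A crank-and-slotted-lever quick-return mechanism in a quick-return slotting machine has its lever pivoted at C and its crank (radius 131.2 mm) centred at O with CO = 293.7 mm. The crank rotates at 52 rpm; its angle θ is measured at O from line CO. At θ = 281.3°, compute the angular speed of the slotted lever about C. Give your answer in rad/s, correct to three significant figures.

1.14

ω = 5.445 rad/s (from 52 rpm).
Crank pin A relative to C: A = (d + r cosθ, r sinθ); lever angle φ = atan2(r sinθ, d + r cosθ).
Differentiating tanφ: φ̇ = rω(d cosθ + r)/(d² + r² + 2dr cosθ).
d² + r² + 2dr cosθ = |CA|² = 0.118574 m²;  d cosθ + r = +0.18875 m.
|ω_lever| = |0.1312·5.445·+0.18875| / 0.118574 = 1.1373 rad/s.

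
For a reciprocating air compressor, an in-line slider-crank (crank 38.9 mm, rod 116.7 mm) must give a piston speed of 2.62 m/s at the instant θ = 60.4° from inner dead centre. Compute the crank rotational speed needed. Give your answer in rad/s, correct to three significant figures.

66.1

For an in-line slider-crank, |v_piston| = rω|sinθ|·[1 + r cosθ/√(L² − r² sin²θ)].
With r = 0.0389 m, L = 0.1167 m, θ = 60.4°: the bracketed kinematic factor |dx/dθ| = 0.039642 m.
ω = v/|dx/dθ| = 2.62/0.039642 = 66.091 rad/s.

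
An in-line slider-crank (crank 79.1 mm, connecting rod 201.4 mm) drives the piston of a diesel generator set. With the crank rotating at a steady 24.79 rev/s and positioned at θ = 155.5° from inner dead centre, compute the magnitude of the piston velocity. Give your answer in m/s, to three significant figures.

ω = 2π·24.8 = 155.8 rad/s
For an in-line slider-crank, x = r cosθ + √(L² − r² sin²θ), so v = −rω sinθ·[1 + r cosθ/√(L² − r² sin²θ)].
With r = 0.0791 m, L = 0.2014 m, θ = 155.5°: √(L² − r² sin²θ) = 0.19871 m.
v = −0.0791·155.8·0.41469·[1 + 0.0791·-0.90996/0.19871] = -3.2586 m/s.
|v| = 3.2586 m/s.

3.26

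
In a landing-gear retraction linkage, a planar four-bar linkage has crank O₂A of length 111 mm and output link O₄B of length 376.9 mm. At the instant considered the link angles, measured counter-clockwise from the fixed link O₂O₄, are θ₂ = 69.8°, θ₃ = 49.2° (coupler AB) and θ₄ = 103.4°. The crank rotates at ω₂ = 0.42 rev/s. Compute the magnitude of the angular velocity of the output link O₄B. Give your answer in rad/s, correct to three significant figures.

ω₂ = 2.639 rad/s (from 0.42 rev/s).
Differentiating the loop-closure r₂e^{iθ₂}+r₃e^{iθ₃}=r₁+r₄e^{iθ₄} gives r₂ω₂e^{iθ₂}+r₃ω₃e^{iθ₃}=r₄ω₄e^{iθ₄}.
Eliminating the other unknown: ω₄ = r₂ω₂ sin(θ₂−θ₃) / [r₄ sin(θ₄−θ₃)].
Numerator sine = +0.35184; denominator sine = +0.81106.
Result = 0.111·2.639·(+0.35184) / (0.3769·(+0.81106)) = +0.33715 rad/s; magnitude 0.33715 rad/s.

0.337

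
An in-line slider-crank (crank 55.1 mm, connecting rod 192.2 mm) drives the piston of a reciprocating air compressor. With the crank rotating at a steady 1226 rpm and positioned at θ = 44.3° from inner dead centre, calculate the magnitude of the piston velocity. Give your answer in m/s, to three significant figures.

5.98

ω = 2π·1226/60 = 128.4 rad/s
For an in-line slider-crank, x = r cosθ + √(L² − r² sin²θ), so v = −rω sinθ·[1 + r cosθ/√(L² − r² sin²θ)].
With r = 0.0551 m, L = 0.1922 m, θ = 44.3°: √(L² − r² sin²θ) = 0.18831 m.
v = −0.0551·128.4·0.69842·[1 + 0.0551·0.71569/0.18831] = -5.9753 m/s.
|v| = 5.9753 m/s.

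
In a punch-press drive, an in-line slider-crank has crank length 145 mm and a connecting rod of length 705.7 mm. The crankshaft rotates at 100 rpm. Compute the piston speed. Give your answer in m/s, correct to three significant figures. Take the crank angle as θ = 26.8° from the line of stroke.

ω = 2π·100/60 = 10.47 rad/s
For an in-line slider-crank, x = r cosθ + √(L² − r² sin²θ), so v = −rω sinθ·[1 + r cosθ/√(L² − r² sin²θ)].
With r = 0.145 m, L = 0.7057 m, θ = 26.8°: √(L² − r² sin²θ) = 0.70267 m.
v = −0.145·10.47·0.45088·[1 + 0.145·0.89259/0.70267] = -0.81073 m/s.
|v| = 0.81073 m/s.

0.811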